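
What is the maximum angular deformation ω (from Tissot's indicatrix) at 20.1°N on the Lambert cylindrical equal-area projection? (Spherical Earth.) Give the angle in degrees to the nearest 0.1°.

7.2°

The Lambert cylindrical equal-area projection is the cylindrical equal-area projection with its standard parallel at the equator (φ₀ = 0). Cylindrical equal-area (φ₀ = 0°): h = cos φ / cos 0° along meridians, k = cos 0° / cos φ along parallels; h·k = 1.
At 20.1°: h = 0.9391, k = 1.065; principal scales a = 1.065, b = 0.9391.
sin(ω/2) = (a − b)/(a + b) = 0.1258/2.004 = 0.06276, so ω = 2 arcsin(0.06276) ≈ 7.2°.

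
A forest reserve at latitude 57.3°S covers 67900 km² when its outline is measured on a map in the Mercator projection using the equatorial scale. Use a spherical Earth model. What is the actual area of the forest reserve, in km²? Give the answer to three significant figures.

19800 km²

For Mercator, h = k = sec φ (a conformal cylindrical projection has a single point scale, 1/cos φ).
Areal scale = k² = sec²φ = 1/cos²(57.3°) = 1/0.5402² = 3.426.
True area = apparent / (areal scale) = 67900 / 3.426 ≈ 19800 km².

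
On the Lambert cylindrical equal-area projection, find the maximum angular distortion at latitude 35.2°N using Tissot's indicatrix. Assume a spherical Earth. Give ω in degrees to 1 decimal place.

23.0°

The Lambert cylindrical equal-area projection is the cylindrical equal-area projection with its standard parallel at the equator (φ₀ = 0). Cylindrical equal-area (φ₀ = 0°): h = cos φ / cos 0° along meridians, k = cos 0° / cos φ along parallels; h·k = 1.
At 35.2°: h = 0.8171, k = 1.224; principal scales a = 1.224, b = 0.8171.
sin(ω/2) = (a − b)/(a + b) = 0.4066/2.041 = 0.1992, so ω = 2 arcsin(0.1992) ≈ 23.0°.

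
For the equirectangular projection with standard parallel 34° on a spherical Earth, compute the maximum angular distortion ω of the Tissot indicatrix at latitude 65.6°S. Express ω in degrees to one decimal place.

39.1°

The equidistant cylindrical projection with φ₀ = 34° has h = 1 (meridians true) and k = cos φ₀ / cos φ along parallels.
At 65.6°: h = 1.000, k = 2.007; principal scales a = 2.007, b = 1.000.
sin(ω/2) = (a − b)/(a + b) = 1.007/3.007 = 0.3349, so ω = 2 arcsin(0.3349) ≈ 39.1°.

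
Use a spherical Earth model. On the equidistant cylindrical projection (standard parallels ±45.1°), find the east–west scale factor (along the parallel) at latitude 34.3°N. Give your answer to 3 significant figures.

In the equirectangular projection with standard parallel φ₀ = 45.1° (x = Rλ cos φ₀, y = Rφ), meridians are true-scale (h = 1) and the parallel scale is k = cos φ₀ / cos φ.
k = cos 45.1° / cos 34.3° = 0.7059/0.8261 = 0.8545.

0.854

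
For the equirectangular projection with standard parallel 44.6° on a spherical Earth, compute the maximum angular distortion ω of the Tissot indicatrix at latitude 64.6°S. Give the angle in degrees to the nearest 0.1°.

28.7°

With standard parallel φ₀ = 44.6°, the equirectangular projection gives x = Rλ cos φ₀, y = Rφ, so h = 1 and k = cos 44.6° / cos φ.
At 64.6°: h = 1.000, k = 1.660; principal scales a = 1.660, b = 1.000.
sin(ω/2) = (a − b)/(a + b) = 0.6600/2.660 = 0.2481, so ω = 2 arcsin(0.2481) ≈ 28.7°.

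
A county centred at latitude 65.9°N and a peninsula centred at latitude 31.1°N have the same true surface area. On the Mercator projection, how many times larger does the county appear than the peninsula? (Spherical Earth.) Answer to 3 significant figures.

4.40

On Mercator, area is exaggerated by sec²φ = 1/cos²φ.
At 65.9°: sec²(65.9°) = 1/0.4083² = 5.998.
At 31.1°: sec²(31.1°) = 1/0.8563² = 1.364.
Ratio = 5.998/1.364 = cos²(31.1°)/cos²(65.9°) ≈ 4.40.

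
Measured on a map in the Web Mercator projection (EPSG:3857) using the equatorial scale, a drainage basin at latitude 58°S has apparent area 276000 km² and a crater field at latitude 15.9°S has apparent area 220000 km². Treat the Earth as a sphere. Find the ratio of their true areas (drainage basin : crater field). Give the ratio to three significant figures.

0.381

Since Mercator area scale is 1/cos²φ, the true area equals the apparent area multiplied by cos²φ.
True area of drainage basin: 276000 × cos²(58°) = 276000 × 0.2808 = 77500 km².
True area of crater field: 220000 × cos²(15.9°) = 220000 × 0.9249 = 203500 km².
Ratio = 77500 / 203500 ≈ 0.381.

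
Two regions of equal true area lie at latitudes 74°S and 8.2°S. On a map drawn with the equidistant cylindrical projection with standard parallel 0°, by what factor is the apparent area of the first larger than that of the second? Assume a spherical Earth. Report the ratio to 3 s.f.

In the plate carrée (x = Rλ, y = Rφ), meridians are true-scale (h = 1) and parallels are stretched by k = sec φ.
Areal scale at 74°: h·k = 1.000 × 3.628 = 3.628.
Areal scale at 8.2°: h·k = 1.000 × 1.010 = 1.010.
Ratio = 3.628/1.010 ≈ 3.59.

3.59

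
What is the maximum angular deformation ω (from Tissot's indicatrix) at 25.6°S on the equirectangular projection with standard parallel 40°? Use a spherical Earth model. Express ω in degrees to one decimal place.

9.3°

With standard parallel φ₀ = 40°, the equirectangular projection gives x = Rλ cos φ₀, y = Rφ, so h = 1 and k = cos 40° / cos φ.
At 25.6°: h = 1.000, k = 0.8494; principal scales a = 1.000, b = 0.8494.
sin(ω/2) = (a − b)/(a + b) = 0.1506/1.849 = 0.08141, so ω = 2 arcsin(0.08141) ≈ 9.3°.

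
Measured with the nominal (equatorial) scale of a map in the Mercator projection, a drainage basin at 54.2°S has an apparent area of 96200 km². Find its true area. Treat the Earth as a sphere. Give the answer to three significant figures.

32900 km²

The Mercator projection is conformal; its linear scale factor is the same in every direction and equals sec φ = 1/cos φ.
Areal scale = k² = sec²φ = 1/cos²(54.2°) = 1/0.5850² = 2.922.
True area = apparent / (areal scale) = 96200 / 2.922 ≈ 32900 km².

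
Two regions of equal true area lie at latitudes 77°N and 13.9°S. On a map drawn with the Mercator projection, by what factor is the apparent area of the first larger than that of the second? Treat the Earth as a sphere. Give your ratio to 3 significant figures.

On Mercator, area is exaggerated by sec²φ = 1/cos²φ.
At 77°: sec²(77°) = 1/0.2250² = 19.76.
At 13.9°: sec²(13.9°) = 1/0.9707² = 1.061.
Ratio = 19.76/1.061 = cos²(13.9°)/cos²(77°) ≈ 18.6.

18.6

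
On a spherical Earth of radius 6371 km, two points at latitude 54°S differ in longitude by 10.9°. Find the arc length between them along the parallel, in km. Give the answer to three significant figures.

712 km

Arc length along a parallel = R cos φ · Δλ (with Δλ in radians).
= 6371 × cos 54° × (10.9° × π/180) = 6371 × 0.5878 × 0.1902 ≈ 712 km.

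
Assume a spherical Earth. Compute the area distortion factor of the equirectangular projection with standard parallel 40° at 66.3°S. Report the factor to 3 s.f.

1.91

With standard parallel φ₀ = 40°, the equirectangular projection gives x = Rλ cos φ₀, y = Rφ, so h = 1 and k = cos 40° / cos φ.
Areal scale = h·k = 1 × cos φ₀ / cos φ; at 66.3°, h = 1.000, k = 1.906, so h·k = 1.906.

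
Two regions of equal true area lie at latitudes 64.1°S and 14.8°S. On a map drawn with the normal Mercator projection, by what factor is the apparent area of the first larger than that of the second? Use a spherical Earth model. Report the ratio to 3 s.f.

4.90

On Mercator, area is exaggerated by sec²φ = 1/cos²φ.
At 64.1°: sec²(64.1°) = 1/0.4368² = 5.241.
At 14.8°: sec²(14.8°) = 1/0.9668² = 1.070.
Ratio = 5.241/1.070 = cos²(14.8°)/cos²(64.1°) ≈ 4.90.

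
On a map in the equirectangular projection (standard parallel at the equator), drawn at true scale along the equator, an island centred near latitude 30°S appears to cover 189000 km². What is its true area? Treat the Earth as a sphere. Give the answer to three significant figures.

164000 km²

Plate carrée maps x = Rλ, y = Rφ. The meridian scale is h = 1 and the parallel scale is k = 1/cos φ = sec φ.
Areal scale = h·k = 1 × sec φ; at 30°, h = 1.000, k = 1.155, so h·k = 1.155.
True area = apparent / (areal scale) = 189000 / 1.155 ≈ 164000 km².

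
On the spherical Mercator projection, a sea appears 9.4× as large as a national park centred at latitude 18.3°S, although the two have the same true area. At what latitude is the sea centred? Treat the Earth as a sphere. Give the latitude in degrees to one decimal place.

Mercator areal scale is sec²φ, so apparent-area ratio = sec²φ₁ / sec²φ₂ = cos²φ₂ / cos²φ₁.
cos²φ₂ / cos²φ₁ = 9.4  ⇒  cos φ₁ = cos 18.3° / √9.4 = 0.9494/3.066 = 0.3097.
φ₁ = arccos(0.3097) ≈ 72.0°.

72.0°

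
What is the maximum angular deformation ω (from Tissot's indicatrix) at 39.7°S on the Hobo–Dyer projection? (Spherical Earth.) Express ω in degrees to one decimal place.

The Hobo–Dyer projection is cylindrical equal-area with φ₀ = 37.5°. A cylindrical equal-area projection with standard parallel φ₀ has meridian scale h = cos φ / cos φ₀ and parallel scale k = cos φ₀ / cos φ (so areas are preserved, h·k = 1).
At 39.7°: h = 0.9698, k = 1.031; principal scales a = 1.031, b = 0.9698.
sin(ω/2) = (a − b)/(a + b) = 0.06133/2.001 = 0.03065, so ω = 2 arcsin(0.03065) ≈ 3.5°.

3.5°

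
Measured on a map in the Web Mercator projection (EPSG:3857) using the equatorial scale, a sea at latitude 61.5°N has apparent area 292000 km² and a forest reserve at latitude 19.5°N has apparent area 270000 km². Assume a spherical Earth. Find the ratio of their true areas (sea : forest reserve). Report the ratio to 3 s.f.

0.277

Mercator's areal exaggeration is sec²φ; hence true area = (apparent area) · cos²φ.
True area of sea: 292000 × cos²(61.5°) = 292000 × 0.2277 = 66480 km².
True area of forest reserve: 270000 × cos²(19.5°) = 270000 × 0.8886 = 239900 km².
Ratio = 66480 / 239900 ≈ 0.277.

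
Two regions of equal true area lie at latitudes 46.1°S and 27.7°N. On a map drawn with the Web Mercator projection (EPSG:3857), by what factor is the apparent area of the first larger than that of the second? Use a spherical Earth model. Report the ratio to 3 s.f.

Mercator is conformal with k = sec φ, so areal scale = k² = sec²φ.
At 46.1°: sec²(46.1°) = 1/0.6934² = 2.080.
At 27.7°: sec²(27.7°) = 1/0.8854² = 1.276.
Ratio = 2.080/1.276 = cos²(27.7°)/cos²(46.1°) ≈ 1.63.

1.63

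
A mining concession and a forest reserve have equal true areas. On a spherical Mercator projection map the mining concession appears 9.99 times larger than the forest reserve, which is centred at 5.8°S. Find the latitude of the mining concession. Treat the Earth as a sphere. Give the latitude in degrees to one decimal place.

For equal true areas on Mercator, apparent areas scale as sec²φ, so the ratio is cos²φ₂ / cos²φ₁.
cos²φ₂ / cos²φ₁ = 9.99  ⇒  cos φ₁ = cos 5.8° / √9.99 = 0.9949/3.161 = 0.3148.
φ₁ = arccos(0.3148) ≈ 71.7°.

71.7°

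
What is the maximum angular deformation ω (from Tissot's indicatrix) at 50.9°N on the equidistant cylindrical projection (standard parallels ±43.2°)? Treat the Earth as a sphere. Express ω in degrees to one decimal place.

8.3°

In the equirectangular projection with standard parallel φ₀ = 43.2° (x = Rλ cos φ₀, y = Rφ), meridians are true-scale (h = 1) and the parallel scale is k = cos φ₀ / cos φ.
At 50.9°: h = 1.000, k = 1.156; principal scales a = 1.156, b = 1.000.
sin(ω/2) = (a − b)/(a + b) = 0.1559/2.156 = 0.07229, so ω = 2 arcsin(0.07229) ≈ 8.3°.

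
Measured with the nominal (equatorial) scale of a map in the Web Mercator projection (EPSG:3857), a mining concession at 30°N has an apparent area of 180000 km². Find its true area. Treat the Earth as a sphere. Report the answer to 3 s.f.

135000 km²

The Mercator projection is conformal; its linear scale factor is the same in every direction and equals sec φ = 1/cos φ.
Areal scale = k² = sec²φ = 1/cos²(30°) = 1/0.8660² = 1.333.
True area = apparent / (areal scale) = 180000 / 1.333 ≈ 135000 km².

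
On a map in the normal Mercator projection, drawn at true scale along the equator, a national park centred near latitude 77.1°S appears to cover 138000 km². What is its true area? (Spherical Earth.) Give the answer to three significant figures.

6880 km²

For Mercator, h = k = sec φ (a conformal cylindrical projection has a single point scale, 1/cos φ).
Areal scale = k² = sec²φ = 1/cos²(77.1°) = 1/0.2233² = 20.06.
True area = apparent / (areal scale) = 138000 / 20.06 ≈ 6880 km².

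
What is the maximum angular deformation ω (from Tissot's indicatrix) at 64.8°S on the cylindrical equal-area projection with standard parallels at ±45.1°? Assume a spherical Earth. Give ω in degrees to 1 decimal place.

55.6°

A cylindrical equal-area projection with standard parallel φ₀ has meridian scale h = cos φ / cos φ₀ and parallel scale k = cos φ₀ / cos φ (so areas are preserved, h·k = 1).
At 64.8°: h = 0.6032, k = 1.658; principal scales a = 1.658, b = 0.6032.
sin(ω/2) = (a − b)/(a + b) = 1.055/2.261 = 0.4664, so ω = 2 arcsin(0.4664) ≈ 55.6°.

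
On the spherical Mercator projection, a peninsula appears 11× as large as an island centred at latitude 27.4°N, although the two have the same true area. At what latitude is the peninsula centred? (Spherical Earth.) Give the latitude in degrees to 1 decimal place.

Mercator areal scale is sec²φ, so apparent-area ratio = sec²φ₁ / sec²φ₂ = cos²φ₂ / cos²φ₁.
cos²φ₂ / cos²φ₁ = 11  ⇒  cos φ₁ = cos 27.4° / √11 = 0.8878/3.317 = 0.2677.
φ₁ = arccos(0.2677) ≈ 74.5°.

74.5°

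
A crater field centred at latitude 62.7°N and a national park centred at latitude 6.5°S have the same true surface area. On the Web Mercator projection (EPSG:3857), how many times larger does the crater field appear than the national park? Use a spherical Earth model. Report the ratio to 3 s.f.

Mercator areal scale is sec²φ.
At 62.7°: sec²(62.7°) = 1/0.4586² = 4.754.
At 6.5°: sec²(6.5°) = 1/0.9936² = 1.013.
Ratio = 4.754/1.013 = cos²(6.5°)/cos²(62.7°) ≈ 4.69.

4.69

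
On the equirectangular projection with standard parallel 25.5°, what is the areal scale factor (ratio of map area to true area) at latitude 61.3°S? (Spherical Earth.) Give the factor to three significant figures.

1.88

In the equirectangular projection with standard parallel φ₀ = 25.5° (x = Rλ cos φ₀, y = Rφ), meridians are true-scale (h = 1) and the parallel scale is k = cos φ₀ / cos φ.
Areal scale = h·k = 1 × cos φ₀ / cos φ; at 61.3°, h = 1.000, k = 1.880, so h·k = 1.880.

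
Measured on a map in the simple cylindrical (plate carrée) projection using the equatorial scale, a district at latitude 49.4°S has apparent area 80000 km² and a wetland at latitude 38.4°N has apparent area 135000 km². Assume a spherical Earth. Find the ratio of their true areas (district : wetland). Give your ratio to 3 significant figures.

On the plate carrée, areal scale = h·k = 1 × sec φ, so true area = apparent × cos φ.
True area of district: 80000 × cos(49.4°) = 80000 × 0.6508 = 52060 km².
True area of wetland: 135000 × cos(38.4°) = 135000 × 0.7837 = 105800 km².
Ratio = 52060 / 105800 ≈ 0.492.

0.492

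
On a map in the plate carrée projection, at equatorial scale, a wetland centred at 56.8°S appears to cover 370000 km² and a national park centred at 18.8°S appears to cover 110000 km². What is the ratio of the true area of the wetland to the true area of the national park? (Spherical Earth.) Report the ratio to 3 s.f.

1.95

On the plate carrée, areal scale = h·k = 1 × sec φ, so true area = apparent × cos φ.
True area of wetland: 370000 × cos(56.8°) = 370000 × 0.5476 = 202600 km².
True area of national park: 110000 × cos(18.8°) = 110000 × 0.9466 = 104100 km².
Ratio = 202600 / 104100 ≈ 1.95.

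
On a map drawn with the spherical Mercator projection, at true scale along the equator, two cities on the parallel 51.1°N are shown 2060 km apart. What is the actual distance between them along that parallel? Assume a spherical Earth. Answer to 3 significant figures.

For Mercator, h = k = sec φ (a conformal cylindrical projection has a single point scale, 1/cos φ).
Along the parallel at 51.1°, map distances are exaggerated by k = sec 51.1° = 1.592.
True distance = 2060 / 1.592 = 2060 × cos 51.1° ≈ 1290 km.

1290 km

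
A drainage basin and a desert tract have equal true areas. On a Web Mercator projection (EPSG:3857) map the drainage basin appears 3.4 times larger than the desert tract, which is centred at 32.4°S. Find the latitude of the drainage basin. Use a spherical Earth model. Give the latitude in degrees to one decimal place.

62.7°

Mercator areal scale is sec²φ, so apparent-area ratio = sec²φ₁ / sec²φ₂ = cos²φ₂ / cos²φ₁.
cos²φ₂ / cos²φ₁ = 3.4  ⇒  cos φ₁ = cos 32.4° / √3.4 = 0.8443/1.844 = 0.4579.
φ₁ = arccos(0.4579) ≈ 62.7°.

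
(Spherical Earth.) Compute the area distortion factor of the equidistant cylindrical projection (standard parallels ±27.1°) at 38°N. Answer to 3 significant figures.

With standard parallel φ₀ = 27.1°, the equirectangular projection gives x = Rλ cos φ₀, y = Rφ, so h = 1 and k = cos 27.1° / cos φ.
Areal scale = h·k = 1 × cos φ₀ / cos φ; at 38°, h = 1.000, k = 1.130, so h·k = 1.130.

1.13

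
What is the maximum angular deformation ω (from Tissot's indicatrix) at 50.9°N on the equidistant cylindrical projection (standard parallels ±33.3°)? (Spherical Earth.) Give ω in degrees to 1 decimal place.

16.1°

The equidistant cylindrical projection with φ₀ = 33.3° has h = 1 (meridians true) and k = cos φ₀ / cos φ along parallels.
At 50.9°: h = 1.000, k = 1.325; principal scales a = 1.325, b = 1.000.
sin(ω/2) = (a − b)/(a + b) = 0.3253/2.325 = 0.1399, so ω = 2 arcsin(0.1399) ≈ 16.1°.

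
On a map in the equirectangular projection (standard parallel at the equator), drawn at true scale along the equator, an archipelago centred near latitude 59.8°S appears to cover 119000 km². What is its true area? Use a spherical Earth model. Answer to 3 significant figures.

Plate carrée maps x = Rλ, y = Rφ. The meridian scale is h = 1 and the parallel scale is k = 1/cos φ = sec φ.
Areal scale = h·k = 1 × sec φ; at 59.8°, h = 1.000, k = 1.988, so h·k = 1.988.
True area = apparent / (areal scale) = 119000 / 1.988 ≈ 59900 km².

59900 km²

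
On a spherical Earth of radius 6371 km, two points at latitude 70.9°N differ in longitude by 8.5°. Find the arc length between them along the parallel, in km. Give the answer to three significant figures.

309 km

Arc length along a parallel = R cos φ · Δλ (with Δλ in radians).
= 6371 × cos 70.9° × (8.5° × π/180) = 6371 × 0.3272 × 0.1484 ≈ 309 km.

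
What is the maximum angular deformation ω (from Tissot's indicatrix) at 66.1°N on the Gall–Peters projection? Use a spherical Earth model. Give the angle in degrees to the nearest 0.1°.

Gall–Peters is a cylindrical equal-area projection with standard parallels at ±45°. Cylindrical equal-area (φ₀ = 45°): h = cos φ / cos 45° along meridians, k = cos 45° / cos φ along parallels; h·k = 1.
At 66.1°: h = 0.5730, k = 1.745; principal scales a = 1.745, b = 0.5730.
sin(ω/2) = (a − b)/(a + b) = 1.172/2.318 = 0.5057, so ω = 2 arcsin(0.5057) ≈ 60.8°.

60.8°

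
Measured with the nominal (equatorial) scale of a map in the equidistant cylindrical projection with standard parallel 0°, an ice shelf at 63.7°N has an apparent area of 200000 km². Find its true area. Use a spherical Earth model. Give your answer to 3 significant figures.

For the equirectangular projection with φ₀ = 0 (plate carrée), h = 1 along meridians and k = sec φ along parallels.
Areal scale = h·k = 1 × sec φ; at 63.7°, h = 1.000, k = 2.257, so h·k = 2.257.
True area = apparent / (areal scale) = 200000 / 2.257 ≈ 88600 km².

88600 km²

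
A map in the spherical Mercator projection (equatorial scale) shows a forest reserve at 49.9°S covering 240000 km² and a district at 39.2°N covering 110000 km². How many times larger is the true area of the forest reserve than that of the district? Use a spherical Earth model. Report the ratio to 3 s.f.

1.51

On Mercator the areal scale is sec²φ, so true area = apparent × cos²φ.
True area of forest reserve: 240000 × cos²(49.9°) = 240000 × 0.4149 = 99570 km².
True area of district: 110000 × cos²(39.2°) = 110000 × 0.6005 = 66060 km².
Ratio = 99570 / 66060 ≈ 1.51.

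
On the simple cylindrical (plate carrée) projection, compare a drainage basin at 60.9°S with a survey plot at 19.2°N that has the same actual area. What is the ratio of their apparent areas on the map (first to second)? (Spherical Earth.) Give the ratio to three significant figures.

1.94

In the plate carrée (x = Rλ, y = Rφ), meridians are true-scale (h = 1) and parallels are stretched by k = sec φ.
Areal scale at 60.9°: h·k = 1.000 × 2.056 = 2.056.
Areal scale at 19.2°: h·k = 1.000 × 1.059 = 1.059.
Ratio = 2.056/1.059 ≈ 1.94.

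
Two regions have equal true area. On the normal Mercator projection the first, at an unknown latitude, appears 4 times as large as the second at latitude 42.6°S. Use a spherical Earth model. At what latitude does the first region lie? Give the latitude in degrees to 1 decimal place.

68.4°

Mercator areal scale is sec²φ, so apparent-area ratio = sec²φ₁ / sec²φ₂ = cos²φ₂ / cos²φ₁.
cos²φ₂ / cos²φ₁ = 4  ⇒  cos φ₁ = cos 42.6° / √4 = 0.7361/2.000 = 0.3680.
φ₁ = arccos(0.3680) ≈ 68.4°.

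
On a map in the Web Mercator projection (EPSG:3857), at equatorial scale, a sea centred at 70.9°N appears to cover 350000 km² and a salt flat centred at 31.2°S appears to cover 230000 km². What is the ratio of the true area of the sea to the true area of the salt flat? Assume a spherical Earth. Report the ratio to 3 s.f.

Since Mercator area scale is 1/cos²φ, the true area equals the apparent area multiplied by cos²φ.
True area of sea: 350000 × cos²(70.9°) = 350000 × 0.1071 = 37480 km².
True area of salt flat: 230000 × cos²(31.2°) = 230000 × 0.7316 = 168300 km².
Ratio = 37480 / 168300 ≈ 0.223.

0.223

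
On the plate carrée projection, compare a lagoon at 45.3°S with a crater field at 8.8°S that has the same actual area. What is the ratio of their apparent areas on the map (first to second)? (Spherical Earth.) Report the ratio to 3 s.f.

1.40

Plate carrée maps x = Rλ, y = Rφ. The meridian scale is h = 1 and the parallel scale is k = 1/cos φ = sec φ.
Areal scale at 45.3°: h·k = 1.000 × 1.422 = 1.422.
Areal scale at 8.8°: h·k = 1.000 × 1.012 = 1.012.
Ratio = 1.422/1.012 ≈ 1.40.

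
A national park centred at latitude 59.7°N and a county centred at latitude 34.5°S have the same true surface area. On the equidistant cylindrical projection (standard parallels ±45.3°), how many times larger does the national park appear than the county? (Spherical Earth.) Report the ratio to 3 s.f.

The equidistant cylindrical projection with φ₀ = 45.3° has h = 1 (meridians true) and k = cos φ₀ / cos φ along parallels.
Areal scale at 59.7°: h·k = 1.000 × 1.394 = 1.394.
Areal scale at 34.5°: h·k = 1.000 × 0.8535 = 0.8535.
Ratio = 1.394/0.8535 ≈ 1.63.

1.63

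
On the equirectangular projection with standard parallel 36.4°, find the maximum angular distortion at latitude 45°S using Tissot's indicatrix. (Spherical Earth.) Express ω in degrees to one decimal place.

7.4°

In the equirectangular projection with standard parallel φ₀ = 36.4° (x = Rλ cos φ₀, y = Rφ), meridians are true-scale (h = 1) and the parallel scale is k = cos φ₀ / cos φ.
At 45°: h = 1.000, k = 1.138; principal scales a = 1.138, b = 1.000.
sin(ω/2) = (a − b)/(a + b) = 0.1383/2.138 = 0.06467, so ω = 2 arcsin(0.06467) ≈ 7.4°.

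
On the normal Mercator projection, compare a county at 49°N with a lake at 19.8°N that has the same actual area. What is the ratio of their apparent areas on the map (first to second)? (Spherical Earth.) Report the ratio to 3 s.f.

Mercator areal scale is sec²φ.
At 49°: sec²(49°) = 1/0.6561² = 2.323.
At 19.8°: sec²(19.8°) = 1/0.9409² = 1.130.
Ratio = 2.323/1.130 = cos²(19.8°)/cos²(49°) ≈ 2.06.

2.06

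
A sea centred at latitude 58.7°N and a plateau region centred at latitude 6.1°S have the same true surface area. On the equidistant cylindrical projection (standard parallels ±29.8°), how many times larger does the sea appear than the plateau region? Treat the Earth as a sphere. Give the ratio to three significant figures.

With standard parallel φ₀ = 29.8°, the equirectangular projection gives x = Rλ cos φ₀, y = Rφ, so h = 1 and k = cos 29.8° / cos φ.
Areal scale at 58.7°: h·k = 1.000 × 1.670 = 1.670.
Areal scale at 6.1°: h·k = 1.000 × 0.8727 = 0.8727.
Ratio = 1.670/0.8727 ≈ 1.91.

1.91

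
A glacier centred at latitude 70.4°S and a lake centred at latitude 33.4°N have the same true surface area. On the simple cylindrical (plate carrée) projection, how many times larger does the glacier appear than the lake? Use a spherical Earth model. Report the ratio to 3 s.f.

2.49

Plate carrée maps x = Rλ, y = Rφ. The meridian scale is h = 1 and the parallel scale is k = 1/cos φ = sec φ.
Areal scale at 70.4°: h·k = 1.000 × 2.981 = 2.981.
Areal scale at 33.4°: h·k = 1.000 × 1.198 = 1.198.
Ratio = 2.981/1.198 ≈ 2.49.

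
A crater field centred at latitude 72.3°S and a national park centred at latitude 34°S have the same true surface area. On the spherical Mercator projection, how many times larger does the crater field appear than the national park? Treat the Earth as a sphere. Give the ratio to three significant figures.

7.44

Mercator areal scale is sec²φ.
At 72.3°: sec²(72.3°) = 1/0.3040² = 10.82.
At 34°: sec²(34°) = 1/0.8290² = 1.455.
Ratio = 10.82/1.455 = cos²(34°)/cos²(72.3°) ≈ 7.44.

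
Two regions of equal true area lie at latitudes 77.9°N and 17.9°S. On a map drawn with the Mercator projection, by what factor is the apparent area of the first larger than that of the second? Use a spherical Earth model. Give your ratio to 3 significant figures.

20.6

Mercator is conformal with k = sec φ, so areal scale = k² = sec²φ.
At 77.9°: sec²(77.9°) = 1/0.2096² = 22.76.
At 17.9°: sec²(17.9°) = 1/0.9516² = 1.104.
Ratio = 22.76/1.104 = cos²(17.9°)/cos²(77.9°) ≈ 20.6.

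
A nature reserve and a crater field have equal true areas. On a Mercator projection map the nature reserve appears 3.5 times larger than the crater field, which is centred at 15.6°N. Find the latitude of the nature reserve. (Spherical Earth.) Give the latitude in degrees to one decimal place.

59.0°

Mercator areal scale is sec²φ, so apparent-area ratio = sec²φ₁ / sec²φ₂ = cos²φ₂ / cos²φ₁.
cos²φ₂ / cos²φ₁ = 3.5  ⇒  cos φ₁ = cos 15.6° / √3.5 = 0.9632/1.871 = 0.5148.
φ₁ = arccos(0.5148) ≈ 59.0°.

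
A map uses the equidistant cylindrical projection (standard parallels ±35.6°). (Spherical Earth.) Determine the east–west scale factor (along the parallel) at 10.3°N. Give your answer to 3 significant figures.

With standard parallel φ₀ = 35.6°, the equirectangular projection gives x = Rλ cos φ₀, y = Rφ, so h = 1 and k = cos 35.6° / cos φ.
k = cos 35.6° / cos 10.3° = 0.8131/0.9839 = 0.8264.

0.826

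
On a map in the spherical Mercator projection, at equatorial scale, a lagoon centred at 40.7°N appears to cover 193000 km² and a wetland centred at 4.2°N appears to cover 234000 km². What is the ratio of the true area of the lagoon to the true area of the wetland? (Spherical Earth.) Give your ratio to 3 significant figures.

Mercator's areal exaggeration is sec²φ; hence true area = (apparent area) · cos²φ.
True area of lagoon: 193000 × cos²(40.7°) = 193000 × 0.5748 = 110900 km².
True area of wetland: 234000 × cos²(4.2°) = 234000 × 0.9946 = 232700 km².
Ratio = 110900 / 232700 ≈ 0.477.

0.477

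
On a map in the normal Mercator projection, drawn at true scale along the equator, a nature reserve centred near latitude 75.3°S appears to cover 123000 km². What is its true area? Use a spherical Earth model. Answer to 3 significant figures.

7920 km²

For Mercator, h = k = sec φ (a conformal cylindrical projection has a single point scale, 1/cos φ).
Areal scale = k² = sec²φ = 1/cos²(75.3°) = 1/0.2538² = 15.53.
True area = apparent / (areal scale) = 123000 / 15.53 ≈ 7920 km².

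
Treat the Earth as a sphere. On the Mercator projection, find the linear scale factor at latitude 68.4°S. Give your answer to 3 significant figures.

The Mercator projection is conformal; its linear scale factor is the same in every direction and equals sec φ = 1/cos φ.
k = 1/cos 68.4° = 1/0.3681 = 2.716.

2.72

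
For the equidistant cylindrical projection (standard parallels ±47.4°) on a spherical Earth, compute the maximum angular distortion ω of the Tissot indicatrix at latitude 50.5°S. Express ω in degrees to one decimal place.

With standard parallel φ₀ = 47.4°, the equirectangular projection gives x = Rλ cos φ₀, y = Rφ, so h = 1 and k = cos 47.4° / cos φ.
At 50.5°: h = 1.000, k = 1.064; principal scales a = 1.064, b = 1.000.
sin(ω/2) = (a − b)/(a + b) = 0.06414/2.064 = 0.03107, so ω = 2 arcsin(0.03107) ≈ 3.6°.

3.6°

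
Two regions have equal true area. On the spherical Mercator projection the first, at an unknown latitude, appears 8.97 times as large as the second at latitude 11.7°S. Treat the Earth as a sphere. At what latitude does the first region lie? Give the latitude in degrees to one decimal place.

For equal true areas on Mercator, apparent areas scale as sec²φ, so the ratio is cos²φ₂ / cos²φ₁.
cos²φ₂ / cos²φ₁ = 8.97  ⇒  cos φ₁ = cos 11.7° / √8.97 = 0.9792/2.995 = 0.3270.
φ₁ = arccos(0.3270) ≈ 70.9°.

70.9°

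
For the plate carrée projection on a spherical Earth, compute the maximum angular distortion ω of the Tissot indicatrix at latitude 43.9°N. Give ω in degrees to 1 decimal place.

18.7°

For the equirectangular projection with φ₀ = 0 (plate carrée), h = 1 along meridians and k = sec φ along parallels.
At 43.9°: h = 1.000, k = 1.388; principal scales a = 1.388, b = 1.000.
sin(ω/2) = (a − b)/(a + b) = 0.3878/2.388 = 0.1624, so ω = 2 arcsin(0.1624) ≈ 18.7°.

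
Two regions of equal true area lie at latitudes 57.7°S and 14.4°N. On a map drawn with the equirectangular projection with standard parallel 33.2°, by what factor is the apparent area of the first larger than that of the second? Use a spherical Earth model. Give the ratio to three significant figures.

1.81

In the equirectangular projection with standard parallel φ₀ = 33.2° (x = Rλ cos φ₀, y = Rφ), meridians are true-scale (h = 1) and the parallel scale is k = cos φ₀ / cos φ.
Areal scale at 57.7°: h·k = 1.000 × 1.566 = 1.566.
Areal scale at 14.4°: h·k = 1.000 × 0.8639 = 0.8639.
Ratio = 1.566/0.8639 ≈ 1.81.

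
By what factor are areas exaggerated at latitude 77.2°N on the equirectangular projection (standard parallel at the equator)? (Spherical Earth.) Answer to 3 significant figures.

Plate carrée maps x = Rλ, y = Rφ. The meridian scale is h = 1 and the parallel scale is k = 1/cos φ = sec φ.
Areal scale = h·k = 1 × sec φ; at 77.2°, h = 1.000, k = 4.514, so h·k = 4.514.

4.51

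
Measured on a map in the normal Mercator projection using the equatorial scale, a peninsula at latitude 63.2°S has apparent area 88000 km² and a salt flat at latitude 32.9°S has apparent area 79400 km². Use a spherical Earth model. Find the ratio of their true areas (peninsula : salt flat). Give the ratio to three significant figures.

0.320

On Mercator the areal scale is sec²φ, so true area = apparent × cos²φ.
True area of peninsula: 88000 × cos²(63.2°) = 88000 × 0.2033 = 17890 km².
True area of salt flat: 79400 × cos²(32.9°) = 79400 × 0.7050 = 55970 km².
Ratio = 17890 / 55970 ≈ 0.320.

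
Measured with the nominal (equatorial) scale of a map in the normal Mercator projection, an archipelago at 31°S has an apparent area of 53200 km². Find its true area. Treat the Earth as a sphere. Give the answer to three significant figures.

For Mercator, h = k = sec φ (a conformal cylindrical projection has a single point scale, 1/cos φ).
Areal scale = k² = sec²φ = 1/cos²(31°) = 1/0.8572² = 1.361.
True area = apparent / (areal scale) = 53200 / 1.361 ≈ 39100 km².

39100 km²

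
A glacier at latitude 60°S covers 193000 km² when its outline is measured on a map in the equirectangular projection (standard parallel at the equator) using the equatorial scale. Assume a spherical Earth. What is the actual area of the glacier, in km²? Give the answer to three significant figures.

96500 km²

For the equirectangular projection with φ₀ = 0 (plate carrée), h = 1 along meridians and k = sec φ along parallels.
Areal scale = h·k = 1 × sec φ; at 60°, h = 1.000, k = 2.000, so h·k = 2.000.
True area = apparent / (areal scale) = 193000 / 2.000 ≈ 96500 km².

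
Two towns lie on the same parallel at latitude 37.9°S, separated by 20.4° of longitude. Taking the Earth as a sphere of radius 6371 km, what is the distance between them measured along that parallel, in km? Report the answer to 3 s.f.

1790 km

Arc length along a parallel = R cos φ · Δλ (with Δλ in radians).
= 6371 × cos 37.9° × (20.4° × π/180) = 6371 × 0.7891 × 0.3560 ≈ 1790 km.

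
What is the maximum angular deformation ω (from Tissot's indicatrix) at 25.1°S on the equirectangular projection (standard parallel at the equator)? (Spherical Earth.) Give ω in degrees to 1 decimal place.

5.7°

Plate carrée maps x = Rλ, y = Rφ. The meridian scale is h = 1 and the parallel scale is k = 1/cos φ = sec φ.
At 25.1°: h = 1.000, k = 1.104; principal scales a = 1.104, b = 1.000.
sin(ω/2) = (a − b)/(a + b) = 0.1043/2.104 = 0.04956, so ω = 2 arcsin(0.04956) ≈ 5.7°.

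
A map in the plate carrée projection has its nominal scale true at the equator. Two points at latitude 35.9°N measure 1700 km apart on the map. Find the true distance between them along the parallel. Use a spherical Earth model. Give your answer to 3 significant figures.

Plate carrée maps x = Rλ, y = Rφ. The meridian scale is h = 1 and the parallel scale is k = 1/cos φ = sec φ.
Along the parallel at 35.9°, map distances are exaggerated by k = sec 35.9° = 1.235.
True distance = 1700 / 1.235 = 1700 × cos 35.9° ≈ 1380 km.

1380 km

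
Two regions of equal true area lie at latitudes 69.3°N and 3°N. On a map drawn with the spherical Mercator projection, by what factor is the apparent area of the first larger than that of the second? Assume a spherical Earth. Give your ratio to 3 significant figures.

7.98

On Mercator, area is exaggerated by sec²φ = 1/cos²φ.
At 69.3°: sec²(69.3°) = 1/0.3535² = 8.004.
At 3°: sec²(3°) = 1/0.9986² = 1.003.
Ratio = 8.004/1.003 = cos²(3°)/cos²(69.3°) ≈ 7.98.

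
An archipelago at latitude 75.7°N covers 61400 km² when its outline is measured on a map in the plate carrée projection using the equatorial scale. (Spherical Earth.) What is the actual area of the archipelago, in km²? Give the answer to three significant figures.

15200 km²

Plate carrée maps x = Rλ, y = Rφ. The meridian scale is h = 1 and the parallel scale is k = 1/cos φ = sec φ.
Areal scale = h·k = 1 × sec φ; at 75.7°, h = 1.000, k = 4.049, so h·k = 4.049.
True area = apparent / (areal scale) = 61400 / 4.049 ≈ 15200 km².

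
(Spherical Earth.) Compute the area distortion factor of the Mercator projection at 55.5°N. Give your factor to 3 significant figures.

3.12

The Mercator projection is conformal; its linear scale factor is the same in every direction and equals sec φ = 1/cos φ.
Areal scale = k² = sec²φ = 1/cos²(55.5°) = 1/0.5664² = 3.117.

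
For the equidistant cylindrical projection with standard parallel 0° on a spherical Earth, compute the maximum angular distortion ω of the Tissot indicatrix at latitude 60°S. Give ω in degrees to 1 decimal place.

In the plate carrée (x = Rλ, y = Rφ), meridians are true-scale (h = 1) and parallels are stretched by k = sec φ.
At 60°: h = 1.000, k = 2.000; principal scales a = 2.000, b = 1.000.
sin(ω/2) = (a − b)/(a + b) = 1.0000/3.000 = 0.3333, so ω = 2 arcsin(0.3333) ≈ 38.9°.

38.9°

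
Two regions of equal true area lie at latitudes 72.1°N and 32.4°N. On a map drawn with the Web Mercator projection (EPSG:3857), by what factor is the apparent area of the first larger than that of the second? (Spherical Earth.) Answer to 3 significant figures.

7.55

On Mercator, area is exaggerated by sec²φ = 1/cos²φ.
At 72.1°: sec²(72.1°) = 1/0.3074² = 10.59.
At 32.4°: sec²(32.4°) = 1/0.8443² = 1.403.
Ratio = 10.59/1.403 = cos²(32.4°)/cos²(72.1°) ≈ 7.55.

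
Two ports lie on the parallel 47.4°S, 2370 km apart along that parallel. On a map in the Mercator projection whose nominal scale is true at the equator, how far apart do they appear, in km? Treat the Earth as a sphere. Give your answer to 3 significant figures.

3500 km

For Mercator, h = k = sec φ (a conformal cylindrical projection has a single point scale, 1/cos φ).
Along the parallel, k = sec 47.4° = 1/0.6769 = 1.477.
Map distance = 2370 × 1.477 ≈ 3500 km.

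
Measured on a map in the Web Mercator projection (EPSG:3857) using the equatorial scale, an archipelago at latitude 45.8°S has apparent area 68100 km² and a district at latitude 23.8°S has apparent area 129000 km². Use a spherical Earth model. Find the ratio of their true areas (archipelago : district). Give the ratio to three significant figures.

0.306

Since Mercator area scale is 1/cos²φ, the true area equals the apparent area multiplied by cos²φ.
True area of archipelago: 68100 × cos²(45.8°) = 68100 × 0.4860 = 33100 km².
True area of district: 129000 × cos²(23.8°) = 129000 × 0.8372 = 108000 km².
Ratio = 33100 / 108000 ≈ 0.306.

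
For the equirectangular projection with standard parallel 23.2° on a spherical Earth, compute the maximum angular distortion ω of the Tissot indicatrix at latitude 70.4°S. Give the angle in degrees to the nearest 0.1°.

In the equirectangular projection with standard parallel φ₀ = 23.2° (x = Rλ cos φ₀, y = Rφ), meridians are true-scale (h = 1) and the parallel scale is k = cos φ₀ / cos φ.
At 70.4°: h = 1.000, k = 2.740; principal scales a = 2.740, b = 1.000.
sin(ω/2) = (a − b)/(a + b) = 1.740/3.740 = 0.4652, so ω = 2 arcsin(0.4652) ≈ 55.5°.

55.5°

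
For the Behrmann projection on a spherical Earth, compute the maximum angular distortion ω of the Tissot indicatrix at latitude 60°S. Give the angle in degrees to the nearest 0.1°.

60.0°

The Behrmann projection is cylindrical equal-area with φ₀ = 30°. Cylindrical equal-area (φ₀ = 30°): h = cos φ / cos 30° along meridians, k = cos 30° / cos φ along parallels; h·k = 1.
At 60°: h = 0.5774, k = 1.732; principal scales a = 1.732, b = 0.5774.
sin(ω/2) = (a − b)/(a + b) = 1.155/2.309 = 0.5000, so ω = 2 arcsin(0.5000) ≈ 60.0°.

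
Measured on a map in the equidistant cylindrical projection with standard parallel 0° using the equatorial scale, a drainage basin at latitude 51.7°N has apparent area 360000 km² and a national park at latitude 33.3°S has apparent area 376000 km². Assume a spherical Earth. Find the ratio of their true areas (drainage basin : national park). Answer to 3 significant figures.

On the plate carrée, areal scale = h·k = 1 × sec φ, so true area = apparent × cos φ.
True area of drainage basin: 360000 × cos(51.7°) = 360000 × 0.6198 = 223100 km².
True area of national park: 376000 × cos(33.3°) = 376000 × 0.8358 = 314300 km².
Ratio = 223100 / 314300 ≈ 0.710.

0.710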